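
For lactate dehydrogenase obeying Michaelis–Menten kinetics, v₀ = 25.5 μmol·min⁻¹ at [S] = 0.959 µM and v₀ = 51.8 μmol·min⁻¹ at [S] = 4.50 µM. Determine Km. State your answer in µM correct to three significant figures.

From v = Vmax[S]/(Km+[S]), each point gives Vmax = v(Km+[S])/[S].
Equating: 25.5(Km+0.959)/0.959 = 51.8(Km+4.50)/4.50.
26.59·Km + 25.5 = 11.51·Km + 51.8, so (26.59 − 11.51)·Km = 51.8 − 25.5.
Km = 26.30/15.08 = 1.74 µM; then Vmax = 25.5(1.74+0.959)/0.959 = 71.9 μmol·min⁻¹.

1.74 µM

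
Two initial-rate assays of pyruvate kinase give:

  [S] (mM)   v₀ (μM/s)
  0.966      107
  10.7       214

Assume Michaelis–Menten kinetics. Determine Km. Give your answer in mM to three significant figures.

In reciprocal form, 1/v = (Km/Vmax)·(1/[S]) + 1/Vmax. The two points give (1/[S], 1/v) = (1.035, 0.009346) and (0.09346, 0.004673).
Slope = (0.009346 − 0.004673)/(1.035 − 0.09346) = 0.004962; intercept = 0.009346 − 0.004962×1.035 = 0.004209.
Vmax = 1/intercept = 238 μM/s; Km = slope × Vmax = 0.004962 × 238 = 1.18 mM.

1.18 mM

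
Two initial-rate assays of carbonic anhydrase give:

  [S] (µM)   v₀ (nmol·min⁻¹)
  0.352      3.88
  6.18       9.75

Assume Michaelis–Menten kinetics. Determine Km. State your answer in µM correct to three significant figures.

0.621 µM

From v = Vmax[S]/(Km+[S]), each point gives Vmax = v(Km+[S])/[S].
Equating: 3.88(Km+0.352)/0.352 = 9.75(Km+6.18)/6.18.
11.02·Km + 3.88 = 1.578·Km + 9.75, so (11.02 − 1.578)·Km = 9.75 − 3.88.
Km = 5.870/9.445 = 0.621 µM; then Vmax = 3.88(0.621+0.352)/0.352 = 10.7 nmol·min⁻¹.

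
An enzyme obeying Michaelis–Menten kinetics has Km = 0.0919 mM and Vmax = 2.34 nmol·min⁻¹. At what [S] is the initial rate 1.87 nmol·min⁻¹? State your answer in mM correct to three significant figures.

The required fractional saturation is v/Vmax = 1.87/2.34 = 0.7991.
Then [S]/(Km+[S]) = 0.7991 ⇒ [S] = 0.0919 × 0.7991/(1 − 0.7991) = 0.366 mM.

0.366 mM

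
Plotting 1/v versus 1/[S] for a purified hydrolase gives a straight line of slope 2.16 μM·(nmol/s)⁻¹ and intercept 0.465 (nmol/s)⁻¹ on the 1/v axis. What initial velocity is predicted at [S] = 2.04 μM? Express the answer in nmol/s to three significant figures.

0.656 nmol/s

The y-intercept is 1/Vmax, so Vmax = 1/0.465 = 2.15 nmol/s.
The slope is Km/Vmax, so Km = 2.16 × 2.15 = 4.65 μM.
Then v = 2.15 × 2.04/(4.65 + 2.04) = 0.656 nmol/s.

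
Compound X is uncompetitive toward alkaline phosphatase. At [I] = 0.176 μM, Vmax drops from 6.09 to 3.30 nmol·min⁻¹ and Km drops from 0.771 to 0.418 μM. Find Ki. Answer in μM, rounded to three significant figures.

Uncompetitive: Vmax,app = Vmax/α (and Km,app = Km/α) with α = 1 + [I]/Ki.
α = Vmax/Vmax,app = 6.09/3.30 = 1.845.
Ki = [I]/(α − 1) = 0.176/0.8455 = 0.208 μM.

0.208 μM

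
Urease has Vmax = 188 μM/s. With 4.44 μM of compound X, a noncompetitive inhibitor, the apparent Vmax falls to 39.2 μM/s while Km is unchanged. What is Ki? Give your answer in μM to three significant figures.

Noncompetitive: Vmax,app = Vmax/α with α = 1 + [I]/Ki.
α = Vmax/Vmax,app = 188/39.2 = 4.796.
Since α = 1 + [I]/Ki, [I]/Ki = 4.796 − 1 = 3.796 and Ki = 4.44/3.796 = 1.17 μM.

1.17 μM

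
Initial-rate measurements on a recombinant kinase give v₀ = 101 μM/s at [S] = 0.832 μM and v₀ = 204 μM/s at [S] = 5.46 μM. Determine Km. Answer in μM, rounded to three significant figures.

1.23 μM

From v = Vmax[S]/(Km+[S]), each point gives Vmax = v(Km+[S])/[S].
Equating: 101(Km+0.832)/0.832 = 204(Km+5.46)/5.46.
121.4·Km + 101 = 37.36·Km + 204, so (121.4 − 37.36)·Km = 204 − 101.
Km = 103.0/84.03 = 1.23 μM; then Vmax = 101(1.23+0.832)/0.832 = 250 μM/s.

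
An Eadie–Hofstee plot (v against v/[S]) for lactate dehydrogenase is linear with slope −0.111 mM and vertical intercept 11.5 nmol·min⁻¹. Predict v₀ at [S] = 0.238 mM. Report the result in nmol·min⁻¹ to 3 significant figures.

7.84 nmol·min⁻¹

In the Eadie–Hofstee form v = Vmax − Km·(v/[S]), the slope is −Km and the intercept is Vmax, so Km = 0.111 mM and Vmax = 11.5 nmol·min⁻¹.
v = 11.5 × 0.238/(0.111 + 0.238) = 7.84 nmol·min⁻¹.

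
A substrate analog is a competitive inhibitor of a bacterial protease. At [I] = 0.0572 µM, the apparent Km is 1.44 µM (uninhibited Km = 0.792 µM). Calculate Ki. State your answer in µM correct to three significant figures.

Competitive: Km,app = α·Km with α = 1 + [I]/Ki.
α = Km,app/Km = 1.44/0.792 = 1.818.
Since α = 1 + [I]/Ki, [I]/Ki = 1.818 − 1 = 0.8182 and Ki = 0.0572/0.8182 = 0.0699 µM.

0.0699 µM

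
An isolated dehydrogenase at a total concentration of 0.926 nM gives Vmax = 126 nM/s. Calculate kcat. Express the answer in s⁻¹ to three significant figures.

136 s⁻¹

kcat = Vmax/[E]total = 126 nM/s / 0.926 nM = 136 s⁻¹.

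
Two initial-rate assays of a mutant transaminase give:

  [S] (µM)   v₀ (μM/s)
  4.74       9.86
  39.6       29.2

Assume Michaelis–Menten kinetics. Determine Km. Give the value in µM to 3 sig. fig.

14.4 µM

From v = Vmax[S]/(Km+[S]), each point gives Vmax = v(Km+[S])/[S].
Equating: 9.86(Km+4.74)/4.74 = 29.2(Km+39.6)/39.6.
2.080·Km + 9.86 = 0.7374·Km + 29.2, so (2.080 − 0.7374)·Km = 29.2 − 9.86.
Km = 19.34/1.343 = 14.4 µM; then Vmax = 9.86(14.4+4.74)/4.74 = 39.8 μM/s.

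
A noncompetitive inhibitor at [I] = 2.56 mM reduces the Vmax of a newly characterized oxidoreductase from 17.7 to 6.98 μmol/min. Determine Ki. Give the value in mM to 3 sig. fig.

1.67 mM

Noncompetitive: Vmax,app = Vmax/α with α = 1 + [I]/Ki.
α = Vmax/Vmax,app = 17.7/6.98 = 2.536.
Ki = [I]/(α − 1) = 2.56/1.536 = 1.67 mM.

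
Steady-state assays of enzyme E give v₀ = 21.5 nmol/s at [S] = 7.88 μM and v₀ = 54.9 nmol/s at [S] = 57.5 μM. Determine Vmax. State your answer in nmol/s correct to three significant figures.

72.9 nmol/s

From v = Vmax[S]/(Km+[S]), each point gives Vmax = v(Km+[S])/[S].
Equating: 21.5(Km+7.88)/7.88 = 54.9(Km+57.5)/57.5.
2.728·Km + 21.5 = 0.9548·Km + 54.9, so (2.728 − 0.9548)·Km = 54.9 − 21.5.
Km = 33.40/1.774 = 18.8 μM; then Vmax = 21.5(18.8+7.88)/7.88 = 72.9 nmol/s.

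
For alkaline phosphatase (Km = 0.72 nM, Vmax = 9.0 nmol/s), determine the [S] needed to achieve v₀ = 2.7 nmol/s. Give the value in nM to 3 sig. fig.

Rearranging v = Vmax[S]/(Km+[S]) gives [S] = Km·v/(Vmax − v).
[S] = 0.72 × 2.7 / (9.0 − 2.7) = 1.944/6.300 = 0.309 nM.

0.309 nM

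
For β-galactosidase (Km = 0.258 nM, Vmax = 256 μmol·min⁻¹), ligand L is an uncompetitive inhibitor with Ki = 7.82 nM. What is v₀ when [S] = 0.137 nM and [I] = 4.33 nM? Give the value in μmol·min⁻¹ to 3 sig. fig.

α = 1 + [I]/Ki = 1 + 4.33/7.82 = 1.554.
For an uncompetitive inhibitor, both parameters are divided by α, giving Vmax/α and Km/α: Km,app = 0.166 nM, Vmax,app = 165 μmol·min⁻¹.
v = Vmax,app·[S]/(Km,app + [S]) = 165 × 0.137/(0.166 + 0.137) = 74.5 μmol·min⁻¹.

74.5 μmol·min⁻¹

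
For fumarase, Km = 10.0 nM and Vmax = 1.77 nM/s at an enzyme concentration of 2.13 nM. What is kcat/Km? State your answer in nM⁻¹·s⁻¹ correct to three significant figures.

kcat = Vmax/[E]total = 1.77/2.13 = 0.831 s⁻¹.
kcat/Km = 0.831/10.0 = 0.0831 nM⁻¹·s⁻¹.

0.0831 nM⁻¹·s⁻¹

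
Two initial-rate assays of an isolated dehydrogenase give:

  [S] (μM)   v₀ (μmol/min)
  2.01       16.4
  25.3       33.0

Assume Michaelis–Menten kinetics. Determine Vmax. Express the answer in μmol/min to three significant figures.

36.2 μmol/min

In reciprocal form, 1/v = (Km/Vmax)·(1/[S]) + 1/Vmax. The two points give (1/[S], 1/v) = (0.4975, 0.06098) and (0.03953, 0.03030).
Slope = (0.06098 − 0.03030)/(0.4975 − 0.03953) = 0.06697; intercept = 0.06098 − 0.06697×0.4975 = 0.02766.
Vmax = 1/intercept = 36.2 μmol/min; Km = slope × Vmax = 0.06697 × 36.2 = 2.42 μM.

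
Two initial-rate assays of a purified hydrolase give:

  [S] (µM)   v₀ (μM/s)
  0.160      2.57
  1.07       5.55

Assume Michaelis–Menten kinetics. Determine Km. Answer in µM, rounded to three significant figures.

0.274 µM

From v = Vmax[S]/(Km+[S]), each point gives Vmax = v(Km+[S])/[S].
Equating: 2.57(Km+0.160)/0.160 = 5.55(Km+1.07)/1.07.
16.06·Km + 2.57 = 5.187·Km + 5.55, so (16.06 − 5.187)·Km = 5.55 − 2.57.
Km = 2.980/10.88 = 0.274 µM; then Vmax = 2.57(0.274+0.160)/0.160 = 6.97 μM/s.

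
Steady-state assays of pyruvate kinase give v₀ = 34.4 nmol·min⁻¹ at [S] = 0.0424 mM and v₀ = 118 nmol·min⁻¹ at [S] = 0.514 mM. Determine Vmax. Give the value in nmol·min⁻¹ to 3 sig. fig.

From v = Vmax[S]/(Km+[S]), each point gives Vmax = v(Km+[S])/[S].
Equating: 34.4(Km+0.0424)/0.0424 = 118(Km+0.514)/0.514.
811.3·Km + 34.4 = 229.6·Km + 118, so (811.3 − 229.6)·Km = 118 − 34.4.
Km = 83.60/581.7 = 0.144 mM; then Vmax = 34.4(0.144+0.0424)/0.0424 = 151 nmol·min⁻¹.

151 nmol·min⁻¹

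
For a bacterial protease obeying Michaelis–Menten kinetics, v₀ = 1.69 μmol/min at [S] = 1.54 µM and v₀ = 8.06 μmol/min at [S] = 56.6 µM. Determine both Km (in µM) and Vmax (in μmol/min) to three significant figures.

Km = 6.67 µM; Vmax = 9.01 μmol/min

In reciprocal form, 1/v = (Km/Vmax)·(1/[S]) + 1/Vmax. The two points give (1/[S], 1/v) = (0.6494, 0.5917) and (0.01767, 0.1241).
Slope = (0.5917 − 0.1241)/(0.6494 − 0.01767) = 0.7403; intercept = 0.5917 − 0.7403×0.6494 = 0.1110.
Vmax = 1/intercept = 9.01 μmol/min; Km = slope × Vmax = 0.7403 × 9.01 = 6.67 µM.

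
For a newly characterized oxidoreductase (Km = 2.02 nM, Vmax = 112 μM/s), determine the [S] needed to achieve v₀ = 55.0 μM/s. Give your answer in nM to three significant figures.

Rearranging v = Vmax[S]/(Km+[S]) gives [S] = Km·v/(Vmax − v).
[S] = 2.02 × 55.0 / (112 − 55.0) = 111.1/57.00 = 1.95 nM.

1.95 nM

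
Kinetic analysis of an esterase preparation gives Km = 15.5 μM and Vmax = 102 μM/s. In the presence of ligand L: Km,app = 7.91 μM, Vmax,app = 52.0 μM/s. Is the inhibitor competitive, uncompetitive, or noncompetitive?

uncompetitive

Both Km and Vmax decrease by the same factor (~1.96-fold) — characteristic of uncompetitive inhibition.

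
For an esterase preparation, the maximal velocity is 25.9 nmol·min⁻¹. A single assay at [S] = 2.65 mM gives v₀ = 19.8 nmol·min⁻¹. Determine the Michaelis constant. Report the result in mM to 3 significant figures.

0.816 mM

v/Vmax = 19.8/25.9 = 0.7645 = [S]/(Km+[S]).
So Km + [S] = [S]/0.7645 = 3.466 mM, giving Km = 3.466 − 2.65 = 0.816 mM.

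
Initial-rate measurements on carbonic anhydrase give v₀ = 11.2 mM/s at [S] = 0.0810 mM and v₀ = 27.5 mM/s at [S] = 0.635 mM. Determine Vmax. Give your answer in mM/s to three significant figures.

34.9 mM/s

From v = Vmax[S]/(Km+[S]), each point gives Vmax = v(Km+[S])/[S].
Equating: 11.2(Km+0.0810)/0.0810 = 27.5(Km+0.635)/0.635.
138.3·Km + 11.2 = 43.31·Km + 27.5, so (138.3 − 43.31)·Km = 27.5 − 11.2.
Km = 16.30/94.96 = 0.172 mM; then Vmax = 11.2(0.172+0.0810)/0.0810 = 34.9 mM/s.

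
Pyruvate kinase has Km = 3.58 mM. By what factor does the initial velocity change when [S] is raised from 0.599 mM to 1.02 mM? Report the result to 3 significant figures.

Since Vmax cancels, v₂/v₁ = [S]₂(Km+[S]₁) / [S]₁(Km+[S]₂).
= 1.02×(3.58+0.599) / (0.599×(3.58+1.02)) = 4.263/2.755 = 1.55.

1.55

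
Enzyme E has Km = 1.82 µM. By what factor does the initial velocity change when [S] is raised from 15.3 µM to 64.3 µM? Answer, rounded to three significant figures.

1.09

Since Vmax cancels, v₂/v₁ = [S]₂(Km+[S]₁) / [S]₁(Km+[S]₂).
= 64.3×(1.82+15.3) / (15.3×(1.82+64.3)) = 1101/1012 = 1.09.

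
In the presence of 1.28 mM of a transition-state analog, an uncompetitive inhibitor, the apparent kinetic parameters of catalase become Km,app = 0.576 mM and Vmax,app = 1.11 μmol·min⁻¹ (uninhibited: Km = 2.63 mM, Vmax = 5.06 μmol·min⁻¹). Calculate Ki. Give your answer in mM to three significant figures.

0.360 mM

Uncompetitive: Vmax,app = Vmax/α (and Km,app = Km/α) with α = 1 + [I]/Ki.
α = Vmax/Vmax,app = 5.06/1.11 = 4.559.
Since α = 1 + [I]/Ki, [I]/Ki = 4.559 − 1 = 3.559 and Ki = 1.28/3.559 = 0.360 mM.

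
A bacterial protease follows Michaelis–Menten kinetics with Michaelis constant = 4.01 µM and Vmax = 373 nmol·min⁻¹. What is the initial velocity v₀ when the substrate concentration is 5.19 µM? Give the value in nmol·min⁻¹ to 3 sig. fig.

v = Vmax·[S]/(Km + [S]) = 373 × 5.19 / (4.01 + 5.19)
  = 1936 / 9.200 = 210 nmol·min⁻¹.

210 nmol·min⁻¹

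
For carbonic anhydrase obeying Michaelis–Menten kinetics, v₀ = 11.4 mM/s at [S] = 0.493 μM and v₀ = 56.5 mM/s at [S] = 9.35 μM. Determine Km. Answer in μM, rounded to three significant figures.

2.64 μM

From v = Vmax[S]/(Km+[S]), each point gives Vmax = v(Km+[S])/[S].
Equating: 11.4(Km+0.493)/0.493 = 56.5(Km+9.35)/9.35.
23.12·Km + 11.4 = 6.043·Km + 56.5, so (23.12 − 6.043)·Km = 56.5 − 11.4.
Km = 45.10/17.08 = 2.64 μM; then Vmax = 11.4(2.64+0.493)/0.493 = 72.5 mM/s.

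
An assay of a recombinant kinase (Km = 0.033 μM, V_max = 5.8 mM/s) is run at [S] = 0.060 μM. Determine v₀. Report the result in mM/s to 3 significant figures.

[S]/(Km+[S]) = 0.060/0.09300 = 0.6452, the fractional saturation.
v = 0.6452 × Vmax = 0.6452 × 5.8 = 3.74 mM/s.

3.74 mM/s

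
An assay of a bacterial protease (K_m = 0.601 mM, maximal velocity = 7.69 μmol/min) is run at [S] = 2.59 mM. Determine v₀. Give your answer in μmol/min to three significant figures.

6.24 μmol/min

[S]/(Km+[S]) = 2.59/3.191 = 0.8117, the fractional saturation.
v = 0.8117 × Vmax = 0.8117 × 7.69 = 6.24 μmol/min.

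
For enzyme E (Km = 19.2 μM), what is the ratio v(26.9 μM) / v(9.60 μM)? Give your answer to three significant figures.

Since Vmax cancels, v₂/v₁ = [S]₂(Km+[S]₁) / [S]₁(Km+[S]₂).
= 26.9×(19.2+9.60) / (9.60×(19.2+26.9)) = 774.7/442.6 = 1.75.

1.75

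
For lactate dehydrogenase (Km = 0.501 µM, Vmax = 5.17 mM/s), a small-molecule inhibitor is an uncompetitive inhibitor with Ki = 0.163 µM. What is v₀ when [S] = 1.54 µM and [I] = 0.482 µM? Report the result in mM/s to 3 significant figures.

1.21 mM/s

α = 1 + [I]/Ki = 1 + 0.482/0.163 = 3.957.
For an uncompetitive inhibitor, both parameters are divided by α, giving Vmax/α and Km/α: Km,app = 0.127 µM, Vmax,app = 1.31 mM/s.
v = Vmax,app·[S]/(Km,app + [S]) = 1.31 × 1.54/(0.127 + 1.54) = 1.21 mM/s.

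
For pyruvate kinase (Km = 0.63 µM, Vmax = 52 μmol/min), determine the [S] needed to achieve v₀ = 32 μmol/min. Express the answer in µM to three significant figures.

1.01 µM

The required fractional saturation is v/Vmax = 32/52 = 0.6154.
Then [S]/(Km+[S]) = 0.6154 ⇒ [S] = 0.63 × 0.6154/(1 − 0.6154) = 1.01 µM.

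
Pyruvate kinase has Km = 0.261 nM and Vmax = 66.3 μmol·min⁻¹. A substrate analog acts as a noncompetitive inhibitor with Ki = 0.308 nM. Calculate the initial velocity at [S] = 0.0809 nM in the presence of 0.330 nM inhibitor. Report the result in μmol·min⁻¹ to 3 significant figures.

With α = 1 + [I]/Ki = 1 + 0.330/0.308 = 2.071, the noncompetitive rate law is v = (Vmax/α)·[S] / (Km + [S]).
v = (66.3/2.071)×0.0809 / (0.261 + 0.0809) = 2.589/0.3419 = 7.57 μmol·min⁻¹.

7.57 μmol·min⁻¹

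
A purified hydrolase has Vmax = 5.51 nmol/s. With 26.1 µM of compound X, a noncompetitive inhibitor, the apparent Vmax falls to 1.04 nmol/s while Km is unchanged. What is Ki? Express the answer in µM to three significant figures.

6.07 µM

Noncompetitive: Vmax,app = Vmax/α with α = 1 + [I]/Ki.
α = Vmax/Vmax,app = 5.51/1.04 = 5.298.
Since α = 1 + [I]/Ki, [I]/Ki = 5.298 − 1 = 4.298 and Ki = 26.1/4.298 = 6.07 µM.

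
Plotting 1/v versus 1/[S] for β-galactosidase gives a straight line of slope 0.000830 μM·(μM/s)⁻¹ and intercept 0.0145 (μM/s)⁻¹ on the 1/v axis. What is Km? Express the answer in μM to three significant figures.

y-intercept = 1/Vmax ⇒ Vmax = 69.0 μM/s; slope = Km/Vmax ⇒ Km = slope × Vmax.
Km = 0.000830 × 69.0 = 0.0572 μM.

0.0572 μM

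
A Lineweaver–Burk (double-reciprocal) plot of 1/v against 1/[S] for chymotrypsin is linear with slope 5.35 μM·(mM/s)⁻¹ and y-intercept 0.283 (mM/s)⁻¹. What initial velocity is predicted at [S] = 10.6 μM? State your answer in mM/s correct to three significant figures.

The y-intercept is 1/Vmax, so Vmax = 1/0.283 = 3.53 mM/s.
The slope is Km/Vmax, so Km = 5.35 × 3.53 = 18.9 μM.
Then v = 3.53 × 10.6/(18.9 + 10.6) = 1.27 mM/s.

1.27 mM/s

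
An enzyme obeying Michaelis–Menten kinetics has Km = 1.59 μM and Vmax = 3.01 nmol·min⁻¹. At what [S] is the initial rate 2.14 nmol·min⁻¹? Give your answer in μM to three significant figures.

The required fractional saturation is v/Vmax = 2.14/3.01 = 0.7110.
Then [S]/(Km+[S]) = 0.7110 ⇒ [S] = 1.59 × 0.7110/(1 − 0.7110) = 3.91 μM.

3.91 μM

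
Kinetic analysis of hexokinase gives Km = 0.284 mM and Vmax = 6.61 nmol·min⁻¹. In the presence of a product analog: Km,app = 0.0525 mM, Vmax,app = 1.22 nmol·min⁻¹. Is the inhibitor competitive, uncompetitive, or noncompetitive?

uncompetitive

Both Km and Vmax decrease by the same factor (~5.41-fold) — characteristic of uncompetitive inhibition.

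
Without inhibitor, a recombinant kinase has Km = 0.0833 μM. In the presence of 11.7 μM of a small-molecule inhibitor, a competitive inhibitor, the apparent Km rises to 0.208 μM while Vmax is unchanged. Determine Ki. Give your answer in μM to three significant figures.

7.82 μM

Competitive: Km,app = α·Km with α = 1 + [I]/Ki.
α = Km,app/Km = 0.208/0.0833 = 2.497.
Since α = 1 + [I]/Ki, [I]/Ki = 2.497 − 1 = 1.497 and Ki = 11.7/1.497 = 7.82 μM.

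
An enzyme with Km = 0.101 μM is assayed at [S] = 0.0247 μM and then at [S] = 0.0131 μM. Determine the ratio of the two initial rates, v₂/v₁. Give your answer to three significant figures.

0.584

Since Vmax cancels, v₂/v₁ = [S]₂(Km+[S]₁) / [S]₁(Km+[S]₂).
= 0.0131×(0.101+0.0247) / (0.0247×(0.101+0.0131)) = 0.001647/0.002818 = 0.584.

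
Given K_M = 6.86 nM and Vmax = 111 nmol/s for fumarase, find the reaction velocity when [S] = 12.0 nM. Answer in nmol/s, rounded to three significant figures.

[S]/(Km+[S]) = 12.0/18.86 = 0.6363, the fractional saturation.
v = 0.6363 × Vmax = 0.6363 × 111 = 70.6 nmol/s.

70.6 nmol/s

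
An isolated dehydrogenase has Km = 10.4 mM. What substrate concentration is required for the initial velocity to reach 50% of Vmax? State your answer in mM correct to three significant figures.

v/Vmax = [S]/(Km+[S]) = 0.5, so [S] = Km·0.5/(1 − 0.5) = 10.4 × 1.000.
[S] = 10.4 mM.

10.4 mM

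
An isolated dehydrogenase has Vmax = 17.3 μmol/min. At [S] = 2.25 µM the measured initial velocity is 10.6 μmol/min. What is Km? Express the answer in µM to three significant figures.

1.42 µM

v/Vmax = 10.6/17.3 = 0.6127 = [S]/(Km+[S]).
So Km + [S] = [S]/0.6127 = 3.672 µM, giving Km = 3.672 − 2.25 = 1.42 µM.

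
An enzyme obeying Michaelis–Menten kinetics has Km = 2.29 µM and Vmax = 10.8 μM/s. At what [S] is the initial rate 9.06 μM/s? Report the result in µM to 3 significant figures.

Rearranging v = Vmax[S]/(Km+[S]) gives [S] = Km·v/(Vmax − v).
[S] = 2.29 × 9.06 / (10.8 − 9.06) = 20.75/1.740 = 11.9 µM.

11.9 µM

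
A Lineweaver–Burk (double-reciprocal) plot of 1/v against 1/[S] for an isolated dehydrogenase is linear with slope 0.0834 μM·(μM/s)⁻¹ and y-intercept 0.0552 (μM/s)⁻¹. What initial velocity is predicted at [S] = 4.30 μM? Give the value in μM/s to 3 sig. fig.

The y-intercept is 1/Vmax, so Vmax = 1/0.0552 = 18.1 μM/s.
The slope is Km/Vmax, so Km = 0.0834 × 18.1 = 1.51 μM.
Then v = 18.1 × 4.30/(1.51 + 4.30) = 13.4 μM/s.

13.4 μM/s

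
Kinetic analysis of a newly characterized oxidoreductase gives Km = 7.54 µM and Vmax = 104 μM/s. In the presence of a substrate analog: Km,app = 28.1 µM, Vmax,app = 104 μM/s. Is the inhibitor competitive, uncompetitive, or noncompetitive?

Km increases (7.54 → 28.1 µM) while Vmax is unchanged — the hallmark of competitive inhibition.

competitive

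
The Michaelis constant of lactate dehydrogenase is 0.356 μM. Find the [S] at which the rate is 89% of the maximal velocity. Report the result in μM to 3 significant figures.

v/Vmax = [S]/(Km+[S]) = 0.89, so [S] = Km·0.89/(1 − 0.89) = 0.356 × 8.091.
[S] = 2.88 μM.

2.88 μM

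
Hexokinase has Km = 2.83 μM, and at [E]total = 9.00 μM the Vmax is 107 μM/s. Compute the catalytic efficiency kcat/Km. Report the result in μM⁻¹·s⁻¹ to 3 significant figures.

kcat = Vmax/[E]total = 107/9.00 = 11.9 s⁻¹.
kcat/Km = 11.9/2.83 = 4.20 μM⁻¹·s⁻¹.

4.20 μM⁻¹·s⁻¹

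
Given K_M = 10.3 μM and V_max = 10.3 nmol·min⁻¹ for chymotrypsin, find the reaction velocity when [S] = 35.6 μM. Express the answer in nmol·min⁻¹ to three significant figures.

7.99 nmol·min⁻¹

v = Vmax·[S]/(Km + [S]) = 10.3 × 35.6 / (10.3 + 35.6)
  = 366.7 / 45.90 = 7.99 nmol·min⁻¹.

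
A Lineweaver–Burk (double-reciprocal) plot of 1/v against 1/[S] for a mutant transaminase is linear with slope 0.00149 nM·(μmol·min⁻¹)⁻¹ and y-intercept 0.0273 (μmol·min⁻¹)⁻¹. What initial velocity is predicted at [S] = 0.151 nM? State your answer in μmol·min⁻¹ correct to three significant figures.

26.9 μmol·min⁻¹

The y-intercept is 1/Vmax, so Vmax = 1/0.0273 = 36.6 μmol·min⁻¹.
The slope is Km/Vmax, so Km = 0.00149 × 36.6 = 0.0546 nM.
Then v = 36.6 × 0.151/(0.0546 + 0.151) = 26.9 μmol·min⁻¹.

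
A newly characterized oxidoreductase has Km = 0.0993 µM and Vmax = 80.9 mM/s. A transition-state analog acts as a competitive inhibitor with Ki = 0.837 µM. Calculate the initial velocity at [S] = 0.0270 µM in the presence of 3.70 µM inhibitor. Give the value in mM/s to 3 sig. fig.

3.86 mM/s

α = 1 + [I]/Ki = 1 + 3.70/0.837 = 5.421.
For a competitive inhibitor, Vmax is unchanged and the apparent Km becomes α·Km: Km,app = 0.538 µM, Vmax,app = 80.9 mM/s.
v = Vmax,app·[S]/(Km,app + [S]) = 80.9 × 0.0270/(0.538 + 0.0270) = 3.86 mM/s.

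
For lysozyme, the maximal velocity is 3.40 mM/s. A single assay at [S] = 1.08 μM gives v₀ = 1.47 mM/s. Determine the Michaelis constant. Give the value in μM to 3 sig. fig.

1.42 μM

v/Vmax = 1.47/3.40 = 0.4324 = [S]/(Km+[S]).
So Km + [S] = [S]/0.4324 = 2.498 μM, giving Km = 2.498 − 1.08 = 1.42 μM.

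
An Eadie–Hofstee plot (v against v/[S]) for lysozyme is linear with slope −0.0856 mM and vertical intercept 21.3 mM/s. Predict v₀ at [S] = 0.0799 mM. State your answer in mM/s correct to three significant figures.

10.3 mM/s

In the Eadie–Hofstee form v = Vmax − Km·(v/[S]), the slope is −Km and the intercept is Vmax, so Km = 0.0856 mM and Vmax = 21.3 mM/s.
v = 21.3 × 0.0799/(0.0856 + 0.0799) = 10.3 mM/s.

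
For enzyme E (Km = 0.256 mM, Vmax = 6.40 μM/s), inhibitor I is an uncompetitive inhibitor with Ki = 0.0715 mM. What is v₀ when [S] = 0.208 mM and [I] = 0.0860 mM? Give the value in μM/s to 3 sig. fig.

1.86 μM/s

α = 1 + [I]/Ki = 1 + 0.0860/0.0715 = 2.203.
For an uncompetitive inhibitor, both parameters are divided by α, giving Vmax/α and Km/α: Km,app = 0.116 mM, Vmax,app = 2.91 μM/s.
v = Vmax,app·[S]/(Km,app + [S]) = 2.91 × 0.208/(0.116 + 0.208) = 1.86 μM/s.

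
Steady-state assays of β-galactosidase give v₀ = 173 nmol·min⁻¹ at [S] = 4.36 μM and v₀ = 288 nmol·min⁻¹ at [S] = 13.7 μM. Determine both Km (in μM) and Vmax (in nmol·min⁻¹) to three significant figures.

Km = 6.16 μM; Vmax = 418 nmol·min⁻¹

In reciprocal form, 1/v = (Km/Vmax)·(1/[S]) + 1/Vmax. The two points give (1/[S], 1/v) = (0.2294, 0.005780) and (0.07299, 0.003472).
Slope = (0.005780 − 0.003472)/(0.2294 − 0.07299) = 0.01476; intercept = 0.005780 − 0.01476×0.2294 = 0.002395.
Vmax = 1/intercept = 418 nmol·min⁻¹; Km = slope × Vmax = 0.01476 × 418 = 6.16 μM.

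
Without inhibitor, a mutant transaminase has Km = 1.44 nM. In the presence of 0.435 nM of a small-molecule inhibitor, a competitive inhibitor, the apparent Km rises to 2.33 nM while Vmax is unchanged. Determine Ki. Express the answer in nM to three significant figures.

0.704 nM

Competitive: Km,app = α·Km with α = 1 + [I]/Ki.
α = Km,app/Km = 2.33/1.44 = 1.618.
Since α = 1 + [I]/Ki, [I]/Ki = 1.618 − 1 = 0.6181 and Ki = 0.435/0.6181 = 0.704 nM.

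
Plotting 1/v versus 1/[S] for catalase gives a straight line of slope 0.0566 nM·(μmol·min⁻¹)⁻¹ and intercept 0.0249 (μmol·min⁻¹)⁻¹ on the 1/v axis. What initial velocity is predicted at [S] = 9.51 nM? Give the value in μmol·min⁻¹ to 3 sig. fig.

32.4 μmol·min⁻¹

The y-intercept is 1/Vmax, so Vmax = 1/0.0249 = 40.2 μmol·min⁻¹.
The slope is Km/Vmax, so Km = 0.0566 × 40.2 = 2.27 nM.
Then v = 40.2 × 9.51/(2.27 + 9.51) = 32.4 μmol·min⁻¹.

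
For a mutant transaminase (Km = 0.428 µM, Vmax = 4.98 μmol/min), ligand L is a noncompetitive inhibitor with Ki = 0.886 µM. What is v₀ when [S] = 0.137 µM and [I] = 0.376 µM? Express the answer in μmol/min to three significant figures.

0.848 μmol/min

α = 1 + [I]/Ki = 1 + 0.376/0.886 = 1.424.
For a noncompetitive inhibitor, Vmax is reduced to Vmax/α while Km is unchanged: Km,app = 0.428 µM, Vmax,app = 3.50 μmol/min.
v = Vmax,app·[S]/(Km,app + [S]) = 3.50 × 0.137/(0.428 + 0.137) = 0.848 μmol/min.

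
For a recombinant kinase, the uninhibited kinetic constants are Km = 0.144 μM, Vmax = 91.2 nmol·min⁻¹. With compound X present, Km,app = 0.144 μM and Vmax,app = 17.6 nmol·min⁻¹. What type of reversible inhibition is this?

Vmax decreases (91.2 → 17.6 nmol·min⁻¹) while Km is unchanged — pure noncompetitive inhibition.

noncompetitive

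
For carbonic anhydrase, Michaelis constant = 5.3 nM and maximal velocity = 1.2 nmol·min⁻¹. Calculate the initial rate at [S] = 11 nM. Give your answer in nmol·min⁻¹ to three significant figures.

v = Vmax·[S]/(Km + [S]) = 1.2 × 11 / (5.3 + 11)
  = 13.20 / 16.30 = 0.810 nmol·min⁻¹.

0.810 nmol·min⁻¹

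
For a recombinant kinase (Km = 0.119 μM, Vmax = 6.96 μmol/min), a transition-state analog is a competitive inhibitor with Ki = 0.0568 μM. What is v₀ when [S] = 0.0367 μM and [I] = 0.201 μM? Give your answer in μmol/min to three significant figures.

α = 1 + [I]/Ki = 1 + 0.201/0.0568 = 4.539.
For a competitive inhibitor, Vmax is unchanged and the apparent Km becomes α·Km: Km,app = 0.540 μM, Vmax,app = 6.96 μmol/min.
v = Vmax,app·[S]/(Km,app + [S]) = 6.96 × 0.0367/(0.540 + 0.0367) = 0.443 μmol/min.

0.443 μmol/min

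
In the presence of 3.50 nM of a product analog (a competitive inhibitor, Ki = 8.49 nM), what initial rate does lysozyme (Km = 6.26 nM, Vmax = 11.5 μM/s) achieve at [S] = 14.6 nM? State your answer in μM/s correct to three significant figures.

7.16 μM/s

With α = 1 + [I]/Ki = 1 + 3.50/8.49 = 1.412, the competitive rate law is v = Vmax[S] / (αKm + [S]).
v = 11.5×14.6 / (1.412×6.26 + 14.6) = 167.9/23.44 = 7.16 μM/s.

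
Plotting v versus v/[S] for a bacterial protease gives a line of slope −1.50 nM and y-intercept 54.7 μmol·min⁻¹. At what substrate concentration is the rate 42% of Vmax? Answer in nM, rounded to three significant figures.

1.09 nM

The Eadie–Hofstee slope gives Km = 1.50 nM (slope = −Km).
v/Vmax = [S]/(Km+[S]) = 0.42 ⇒ [S] = Km·0.42/(1−0.42) = 1.50 × 0.7241 = 1.09 nM.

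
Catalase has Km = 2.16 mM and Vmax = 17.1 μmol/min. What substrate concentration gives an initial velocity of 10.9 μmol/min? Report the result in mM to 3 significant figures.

3.80 mM

The required fractional saturation is v/Vmax = 10.9/17.1 = 0.6374.
Then [S]/(Km+[S]) = 0.6374 ⇒ [S] = 2.16 × 0.6374/(1 − 0.6374) = 3.80 mM.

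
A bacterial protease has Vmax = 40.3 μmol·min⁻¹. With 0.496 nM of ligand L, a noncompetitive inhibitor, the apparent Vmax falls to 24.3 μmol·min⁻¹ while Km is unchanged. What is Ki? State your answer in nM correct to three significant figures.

0.753 nM

Noncompetitive: Vmax,app = Vmax/α with α = 1 + [I]/Ki.
α = Vmax/Vmax,app = 40.3/24.3 = 1.658.
Ki = [I]/(α − 1) = 0.496/0.6584 = 0.753 nM.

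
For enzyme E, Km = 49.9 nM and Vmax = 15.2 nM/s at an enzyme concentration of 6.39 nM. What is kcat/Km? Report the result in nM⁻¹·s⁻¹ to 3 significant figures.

0.0477 nM⁻¹·s⁻¹

kcat = Vmax/[E]total = 15.2/6.39 = 2.38 s⁻¹.
kcat/Km = 2.38/49.9 = 0.0477 nM⁻¹·s⁻¹.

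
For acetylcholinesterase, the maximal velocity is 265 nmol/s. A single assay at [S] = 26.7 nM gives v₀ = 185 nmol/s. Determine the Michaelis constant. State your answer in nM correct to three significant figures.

From v = Vmax[S]/(Km+[S]), Km = [S](Vmax − v)/v.
Km = 26.7 × (265 − 185) / 185 = 2136/185 = 11.5 nM.

11.5 nM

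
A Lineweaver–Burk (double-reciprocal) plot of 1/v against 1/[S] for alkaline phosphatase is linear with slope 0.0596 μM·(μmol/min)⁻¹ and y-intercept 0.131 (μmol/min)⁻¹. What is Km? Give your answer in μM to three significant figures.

0.455 μM

y-intercept = 1/Vmax ⇒ Vmax = 7.63 μmol/min; slope = Km/Vmax ⇒ Km = slope × Vmax.
Km = 0.0596 × 7.63 = 0.455 μM.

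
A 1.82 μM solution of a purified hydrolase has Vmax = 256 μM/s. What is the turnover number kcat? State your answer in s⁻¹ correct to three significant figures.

141 s⁻¹

kcat = Vmax/[E]total = 256 μM/s / 1.82 μM = 141 s⁻¹.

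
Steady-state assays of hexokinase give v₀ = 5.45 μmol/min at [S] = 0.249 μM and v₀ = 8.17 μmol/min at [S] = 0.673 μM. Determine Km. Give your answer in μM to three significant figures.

From v = Vmax[S]/(Km+[S]), each point gives Vmax = v(Km+[S])/[S].
Equating: 5.45(Km+0.249)/0.249 = 8.17(Km+0.673)/0.673.
21.89·Km + 5.45 = 12.14·Km + 8.17, so (21.89 − 12.14)·Km = 8.17 − 5.45.
Km = 2.720/9.748 = 0.279 μM; then Vmax = 5.45(0.279+0.249)/0.249 = 11.6 μmol/min.

0.279 μM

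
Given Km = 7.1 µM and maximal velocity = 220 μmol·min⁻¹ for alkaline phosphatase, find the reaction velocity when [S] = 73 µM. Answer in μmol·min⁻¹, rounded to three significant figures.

200 μmol·min⁻¹

[S]/(Km+[S]) = 73/80.10 = 0.9114, the fractional saturation.
v = 0.9114 × Vmax = 0.9114 × 220 = 200 μmol·min⁻¹.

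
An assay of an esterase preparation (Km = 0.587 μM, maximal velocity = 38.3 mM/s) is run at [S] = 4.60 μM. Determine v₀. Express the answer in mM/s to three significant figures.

34.0 mM/s

v = Vmax·[S]/(Km + [S]) = 38.3 × 4.60 / (0.587 + 4.60)
  = 176.2 / 5.187 = 34.0 mM/s.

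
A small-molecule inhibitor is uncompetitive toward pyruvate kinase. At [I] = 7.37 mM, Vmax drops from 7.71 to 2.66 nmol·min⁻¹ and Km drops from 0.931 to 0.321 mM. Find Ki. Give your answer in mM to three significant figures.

3.88 mM

Uncompetitive: Vmax,app = Vmax/α (and Km,app = Km/α) with α = 1 + [I]/Ki.
α = Vmax/Vmax,app = 7.71/2.66 = 2.898.
Since α = 1 + [I]/Ki, [I]/Ki = 2.898 − 1 = 1.898 and Ki = 7.37/1.898 = 3.88 mM.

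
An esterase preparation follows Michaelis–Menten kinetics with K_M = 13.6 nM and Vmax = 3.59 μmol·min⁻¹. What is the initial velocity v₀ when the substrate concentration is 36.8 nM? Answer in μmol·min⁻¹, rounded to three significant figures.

v = Vmax·[S]/(Km + [S]) = 3.59 × 36.8 / (13.6 + 36.8)
  = 132.1 / 50.40 = 2.62 μmol·min⁻¹.

2.62 μmol·min⁻¹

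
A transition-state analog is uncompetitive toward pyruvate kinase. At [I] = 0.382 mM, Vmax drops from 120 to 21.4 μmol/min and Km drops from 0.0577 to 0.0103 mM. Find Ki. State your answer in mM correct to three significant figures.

Uncompetitive: Vmax,app = Vmax/α (and Km,app = Km/α) with α = 1 + [I]/Ki.
α = Vmax/Vmax,app = 120/21.4 = 5.607.
Since α = 1 + [I]/Ki, [I]/Ki = 5.607 − 1 = 4.607 and Ki = 0.382/4.607 = 0.0829 mM.

0.0829 mM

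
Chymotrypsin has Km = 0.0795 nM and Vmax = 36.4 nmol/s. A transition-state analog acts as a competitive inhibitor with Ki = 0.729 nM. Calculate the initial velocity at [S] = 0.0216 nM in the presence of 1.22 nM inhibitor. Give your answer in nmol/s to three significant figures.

With α = 1 + [I]/Ki = 1 + 1.22/0.729 = 2.674, the competitive rate law is v = Vmax[S] / (αKm + [S]).
v = 36.4×0.0216 / (2.674×0.0795 + 0.0216) = 0.7862/0.2341 = 3.36 nmol/s.

3.36 nmol/s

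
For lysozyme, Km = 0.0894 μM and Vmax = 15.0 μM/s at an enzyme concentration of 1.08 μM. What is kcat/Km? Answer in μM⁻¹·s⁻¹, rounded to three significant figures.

kcat = Vmax/[E]total = 15.0/1.08 = 13.9 s⁻¹.
kcat/Km = 13.9/0.0894 = 155 μM⁻¹·s⁻¹.

155 μM⁻¹·s⁻¹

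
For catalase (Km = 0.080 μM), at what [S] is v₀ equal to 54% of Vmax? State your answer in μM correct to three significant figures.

0.0939 μM

v/Vmax = [S]/(Km+[S]) = 0.54, so [S] = Km·0.54/(1 − 0.54) = 0.080 × 1.174.
[S] = 0.0939 μM.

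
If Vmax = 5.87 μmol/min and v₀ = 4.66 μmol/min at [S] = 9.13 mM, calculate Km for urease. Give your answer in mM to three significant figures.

From v = Vmax[S]/(Km+[S]), Km = [S](Vmax − v)/v.
Km = 9.13 × (5.87 − 4.66) / 4.66 = 11.05/4.66 = 2.37 mM.

2.37 mM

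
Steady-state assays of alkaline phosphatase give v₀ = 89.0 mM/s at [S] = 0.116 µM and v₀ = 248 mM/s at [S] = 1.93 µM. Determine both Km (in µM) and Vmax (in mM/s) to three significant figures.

Km = 0.249 µM; Vmax = 280 mM/s

In reciprocal form, 1/v = (Km/Vmax)·(1/[S]) + 1/Vmax. The two points give (1/[S], 1/v) = (8.621, 0.01124) and (0.5181, 0.004032).
Slope = (0.01124 − 0.004032)/(8.621 − 0.5181) = 0.0008891; intercept = 0.01124 − 0.0008891×8.621 = 0.003572.
Vmax = 1/intercept = 280 mM/s; Km = slope × Vmax = 0.0008891 × 280 = 0.249 µM.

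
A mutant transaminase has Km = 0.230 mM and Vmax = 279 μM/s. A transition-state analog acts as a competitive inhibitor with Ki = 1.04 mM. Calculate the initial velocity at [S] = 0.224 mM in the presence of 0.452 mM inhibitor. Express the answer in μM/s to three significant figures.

113 μM/s

With α = 1 + [I]/Ki = 1 + 0.452/1.04 = 1.435, the competitive rate law is v = Vmax[S] / (αKm + [S]).
v = 279×0.224 / (1.435×0.230 + 0.224) = 62.50/0.5540 = 113 μM/s.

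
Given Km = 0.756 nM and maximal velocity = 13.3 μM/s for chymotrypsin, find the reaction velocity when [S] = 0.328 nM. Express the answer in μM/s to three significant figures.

4.02 μM/s

[S]/(Km+[S]) = 0.328/1.084 = 0.3026, the fractional saturation.
v = 0.3026 × Vmax = 0.3026 × 13.3 = 4.02 μM/s.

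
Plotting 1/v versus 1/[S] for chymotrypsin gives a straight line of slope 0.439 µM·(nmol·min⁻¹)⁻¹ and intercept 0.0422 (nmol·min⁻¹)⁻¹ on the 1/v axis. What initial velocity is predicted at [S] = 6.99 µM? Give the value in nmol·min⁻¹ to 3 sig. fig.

The y-intercept is 1/Vmax, so Vmax = 1/0.0422 = 23.7 nmol·min⁻¹.
The slope is Km/Vmax, so Km = 0.439 × 23.7 = 10.4 µM.
Then v = 23.7 × 6.99/(10.4 + 6.99) = 9.52 nmol·min⁻¹.

9.52 nmol·min⁻¹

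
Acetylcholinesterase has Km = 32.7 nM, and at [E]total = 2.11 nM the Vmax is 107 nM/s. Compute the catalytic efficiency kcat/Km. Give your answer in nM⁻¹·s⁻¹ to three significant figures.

kcat = Vmax/[E]total = 107/2.11 = 50.7 s⁻¹.
kcat/Km = 50.7/32.7 = 1.55 nM⁻¹·s⁻¹.

1.55 nM⁻¹·s⁻¹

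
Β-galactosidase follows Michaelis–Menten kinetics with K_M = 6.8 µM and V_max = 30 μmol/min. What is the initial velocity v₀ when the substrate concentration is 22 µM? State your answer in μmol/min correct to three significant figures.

22.9 μmol/min

v = Vmax·[S]/(Km + [S]) = 30 × 22 / (6.8 + 22)
  = 660.0 / 28.80 = 22.9 μmol/min.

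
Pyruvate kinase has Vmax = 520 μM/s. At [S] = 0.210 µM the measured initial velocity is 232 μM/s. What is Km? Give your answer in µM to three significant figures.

0.261 µM

From v = Vmax[S]/(Km+[S]), Km = [S](Vmax − v)/v.
Km = 0.210 × (520 − 232) / 232 = 60.48/232 = 0.261 µM.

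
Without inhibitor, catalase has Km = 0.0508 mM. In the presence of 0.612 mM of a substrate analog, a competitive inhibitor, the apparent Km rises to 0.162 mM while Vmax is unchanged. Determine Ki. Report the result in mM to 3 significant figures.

Competitive: Km,app = α·Km with α = 1 + [I]/Ki.
α = Km,app/Km = 0.162/0.0508 = 3.189.
Ki = [I]/(α − 1) = 0.612/2.189 = 0.280 mM.

0.280 mM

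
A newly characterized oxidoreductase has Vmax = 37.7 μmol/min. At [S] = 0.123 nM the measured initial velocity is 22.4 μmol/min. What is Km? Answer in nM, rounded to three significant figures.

0.0840 nM

v/Vmax = 22.4/37.7 = 0.5942 = [S]/(Km+[S]).
So Km + [S] = [S]/0.5942 = 0.2070 nM, giving Km = 0.2070 − 0.123 = 0.0840 nM.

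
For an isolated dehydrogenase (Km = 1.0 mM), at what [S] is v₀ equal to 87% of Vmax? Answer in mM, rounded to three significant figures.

6.69 mM

v/Vmax = [S]/(Km+[S]) = 0.87, so [S] = Km·0.87/(1 − 0.87) = 1.0 × 6.692.
[S] = 6.69 mM.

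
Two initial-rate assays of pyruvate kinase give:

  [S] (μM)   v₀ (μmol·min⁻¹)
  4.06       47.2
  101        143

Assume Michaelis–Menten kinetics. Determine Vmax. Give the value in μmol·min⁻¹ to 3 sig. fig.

156 μmol·min⁻¹

From v = Vmax[S]/(Km+[S]), each point gives Vmax = v(Km+[S])/[S].
Equating: 47.2(Km+4.06)/4.06 = 143(Km+101)/101.
11.63·Km + 47.2 = 1.416·Km + 143, so (11.63 − 1.416)·Km = 143 − 47.2.
Km = 95.80/10.21 = 9.38 μM; then Vmax = 47.2(9.38+4.06)/4.06 = 156 μmol·min⁻¹.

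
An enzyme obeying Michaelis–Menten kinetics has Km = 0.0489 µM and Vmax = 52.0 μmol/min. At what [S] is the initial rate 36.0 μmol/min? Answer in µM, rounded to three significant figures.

Rearranging v = Vmax[S]/(Km+[S]) gives [S] = Km·v/(Vmax − v).
[S] = 0.0489 × 36.0 / (52.0 − 36.0) = 1.760/16.00 = 0.110 µM.

0.110 µM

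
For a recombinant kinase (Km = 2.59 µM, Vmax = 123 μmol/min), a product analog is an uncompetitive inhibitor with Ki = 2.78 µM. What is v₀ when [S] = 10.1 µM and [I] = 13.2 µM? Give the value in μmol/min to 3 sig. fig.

20.5 μmol/min

α = 1 + [I]/Ki = 1 + 13.2/2.78 = 5.748.
For an uncompetitive inhibitor, both parameters are divided by α, giving Vmax/α and Km/α: Km,app = 0.451 µM, Vmax,app = 21.4 μmol/min.
v = Vmax,app·[S]/(Km,app + [S]) = 21.4 × 10.1/(0.451 + 10.1) = 20.5 μmol/min.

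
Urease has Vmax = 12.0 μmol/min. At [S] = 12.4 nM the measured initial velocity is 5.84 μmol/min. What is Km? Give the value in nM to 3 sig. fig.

From v = Vmax[S]/(Km+[S]), Km = [S](Vmax − v)/v.
Km = 12.4 × (12.0 − 5.84) / 5.84 = 76.38/5.84 = 13.1 nM.

13.1 nM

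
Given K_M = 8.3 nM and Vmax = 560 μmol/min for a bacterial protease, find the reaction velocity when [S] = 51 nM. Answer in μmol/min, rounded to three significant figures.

482 μmol/min

[S]/(Km+[S]) = 51/59.30 = 0.8600, the fractional saturation.
v = 0.8600 × Vmax = 0.8600 × 560 = 482 μmol/min.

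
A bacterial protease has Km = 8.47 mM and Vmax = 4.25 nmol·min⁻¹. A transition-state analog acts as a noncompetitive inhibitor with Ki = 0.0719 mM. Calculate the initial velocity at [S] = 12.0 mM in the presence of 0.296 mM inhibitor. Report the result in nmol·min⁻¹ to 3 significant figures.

0.487 nmol·min⁻¹

With α = 1 + [I]/Ki = 1 + 0.296/0.0719 = 5.117, the noncompetitive rate law is v = (Vmax/α)·[S] / (Km + [S]).
v = (4.25/5.117)×12.0 / (8.47 + 12.0) = 9.967/20.47 = 0.487 nmol·min⁻¹.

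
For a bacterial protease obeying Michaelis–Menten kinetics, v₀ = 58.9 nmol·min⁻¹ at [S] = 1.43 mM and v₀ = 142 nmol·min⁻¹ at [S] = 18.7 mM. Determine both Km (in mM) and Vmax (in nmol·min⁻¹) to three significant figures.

From v = Vmax[S]/(Km+[S]), each point gives Vmax = v(Km+[S])/[S].
Equating: 58.9(Km+1.43)/1.43 = 142(Km+18.7)/18.7.
41.19·Km + 58.9 = 7.594·Km + 142, so (41.19 − 7.594)·Km = 142 − 58.9.
Km = 83.10/33.60 = 2.47 mM; then Vmax = 58.9(2.47+1.43)/1.43 = 161 nmol·min⁻¹.

Km = 2.47 mM; Vmax = 161 nmol·min⁻¹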